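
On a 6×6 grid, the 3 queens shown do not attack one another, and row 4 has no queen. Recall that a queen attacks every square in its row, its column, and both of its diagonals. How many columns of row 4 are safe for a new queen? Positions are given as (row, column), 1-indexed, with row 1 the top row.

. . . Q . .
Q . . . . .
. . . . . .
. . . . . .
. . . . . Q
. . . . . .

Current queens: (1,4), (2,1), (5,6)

1

(1,4) attacks row 4 at column 4 and diagonals 1.
(2,1) attacks row 4 at column 1 and diagonals 3.
(5,6) attacks row 4 at column 6 and diagonals 5.
Attacked columns: {1, 3, 4, 5, 6}. Safe: {2}.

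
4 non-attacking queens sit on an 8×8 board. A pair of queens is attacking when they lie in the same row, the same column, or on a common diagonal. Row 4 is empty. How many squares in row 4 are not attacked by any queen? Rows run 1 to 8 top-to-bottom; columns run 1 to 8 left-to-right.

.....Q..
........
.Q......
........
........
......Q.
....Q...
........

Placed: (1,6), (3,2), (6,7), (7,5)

1

(1,6) attacks row 4 at column 6 and diagonals 3.
(3,2) attacks row 4 at column 2 and diagonals 1, 3.
(6,7) attacks row 4 at column 7 and diagonals 5.
(7,5) attacks row 4 at column 5 and diagonals 2, 8.
Attacked columns: {1, 2, 3, 5, 6, 7, 8}. Safe: {4}.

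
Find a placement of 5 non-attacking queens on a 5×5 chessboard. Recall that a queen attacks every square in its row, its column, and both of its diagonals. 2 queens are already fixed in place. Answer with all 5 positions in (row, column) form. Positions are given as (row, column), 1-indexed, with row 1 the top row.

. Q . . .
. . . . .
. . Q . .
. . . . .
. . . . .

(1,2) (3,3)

(1,2) (2,5) (3,3) (4,1) (5,4)

Row 2: attacked by (1,2)→{1,2,3}; (3,3)→{2,3,4}. Safe: 5. Place at column 5.
Row 4: attacked by (1,2)→{2,5}; (2,5)→{3,5}; (3,3)→{2,3,4}. Safe: 1. Place at column 1.
Row 5: attacked by (1,2)→{2}; (2,5)→{2,5}; (3,3)→{1,3,5}; (4,1)→{1,2}. Safe: 4. Place at column 4.
Columns [2, 5, 3, 1, 4], r−c [-1, -3, 0, 3, 1], r+c [3, 7, 6, 5, 9] are all distinct, so no two queens attack.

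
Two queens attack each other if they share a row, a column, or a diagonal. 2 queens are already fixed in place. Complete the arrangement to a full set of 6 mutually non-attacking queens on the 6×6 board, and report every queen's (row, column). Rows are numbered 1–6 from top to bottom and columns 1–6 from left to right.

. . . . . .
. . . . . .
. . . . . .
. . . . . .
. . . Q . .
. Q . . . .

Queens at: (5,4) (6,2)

Row 1: attacked by (5,4)→{4}; (6,2)→{2}. Safe: 1, 3, 5, 6. Place at column 5.
Row 2: attacked by (1,5)→{4,5,6}; (5,4)→{1,4}; (6,2)→{2,6}. Safe: 3. Place at column 3.
Row 3: attacked by (1,5)→{3,5}; (2,3)→{2,3,4}; (5,4)→{2,4,6}; (6,2)→{2,5}. Safe: 1. Place at column 1.
Row 4: attacked by (1,5)→{2,5}; (2,3)→{1,3,5}; (3,1)→{1,2}; (5,4)→{3,4,5}; (6,2)→{2,4}. Safe: 6. Place at column 6.
Columns [5, 3, 1, 6, 4, 2], r−c [-4, -1, 2, -2, 1, 4], r+c [6, 5, 4, 10, 9, 8] are all distinct, so no two queens attack.

(1,5) (2,3) (3,1) (4,6) (5,4) (6,2)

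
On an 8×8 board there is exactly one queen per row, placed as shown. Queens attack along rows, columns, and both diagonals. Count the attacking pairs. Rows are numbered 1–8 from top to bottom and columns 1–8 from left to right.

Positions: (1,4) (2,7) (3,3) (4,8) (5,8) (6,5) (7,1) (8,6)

2

Same column: (4,8)–(5,8) (column 8).
Same diagonal: (1,4)–(5,8) (|1−5| = |4−8| = 4).
Total attacking pairs: 2.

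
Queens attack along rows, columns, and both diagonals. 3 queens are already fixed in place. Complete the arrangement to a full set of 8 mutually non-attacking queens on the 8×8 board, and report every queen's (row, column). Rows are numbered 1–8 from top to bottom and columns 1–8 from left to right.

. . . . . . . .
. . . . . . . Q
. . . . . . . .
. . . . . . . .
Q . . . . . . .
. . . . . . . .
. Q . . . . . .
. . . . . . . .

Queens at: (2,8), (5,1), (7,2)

(1,3) (2,8) (3,4) (4,7) (5,1) (6,6) (7,2) (8,5)

Row 1: attacked by (2,8)→{7,8}; (5,1)→{1,5}; (7,2)→{2,8}. Safe: 3, 4, 6. Place at column 3.
Row 3: attacked by (1,3)→{1,3,5}; (2,8)→{7,8}; (5,1)→{1,3}; (7,2)→{2,6}. Safe: 4. Place at column 4.
Row 4: attacked by (1,3)→{3,6}; (2,8)→{6,8}; (3,4)→{3,4,5}; (5,1)→{1,2}; (7,2)→{2,5}. Safe: 7. Place at column 7.
Row 6: attacked by (1,3)→{3,8}; (2,8)→{4,8}; (3,4)→{1,4,7}; (4,7)→{5,7}; (5,1)→{1,2}; (7,2)→{1,2,3}. Safe: 6. Place at column 6.
Row 8: attacked by (1,3)→{3}; (2,8)→{2,8}; (3,4)→{4}; (4,7)→{3,7}; (5,1)→{1,4}; (6,6)→{4,6,8}; (7,2)→{1,2,3}. Safe: 5. Place at column 5.
Columns [3, 8, 4, 7, 1, 6, 2, 5], r−c [-2, -6, -1, -3, 4, 0, 5, 3], r+c [4, 10, 7, 11, 6, 12, 9, 13] are all distinct, so no two queens attack.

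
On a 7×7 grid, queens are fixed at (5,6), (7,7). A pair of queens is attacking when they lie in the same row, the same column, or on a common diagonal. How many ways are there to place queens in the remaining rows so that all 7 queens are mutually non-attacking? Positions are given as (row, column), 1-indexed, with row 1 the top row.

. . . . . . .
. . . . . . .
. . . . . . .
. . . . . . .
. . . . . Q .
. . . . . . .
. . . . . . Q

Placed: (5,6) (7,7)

1

Branch on row 1: col 3 → 0; col 4 → 1; col 5 → 0.
Sum: 0 + 1 + 0 = 1.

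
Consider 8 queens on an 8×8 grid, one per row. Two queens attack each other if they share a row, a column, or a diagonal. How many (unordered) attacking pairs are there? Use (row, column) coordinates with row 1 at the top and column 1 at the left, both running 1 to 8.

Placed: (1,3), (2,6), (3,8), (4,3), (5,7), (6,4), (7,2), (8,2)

4

Same column: (1,3)–(4,3) (column 3); (7,2)–(8,2) (column 2).
Same diagonal: (1,3)–(5,7) (|1−5| = |3−7| = 4); (6,4)–(8,2) (|6−8| = |4−2| = 2).
Total attacking pairs: 4.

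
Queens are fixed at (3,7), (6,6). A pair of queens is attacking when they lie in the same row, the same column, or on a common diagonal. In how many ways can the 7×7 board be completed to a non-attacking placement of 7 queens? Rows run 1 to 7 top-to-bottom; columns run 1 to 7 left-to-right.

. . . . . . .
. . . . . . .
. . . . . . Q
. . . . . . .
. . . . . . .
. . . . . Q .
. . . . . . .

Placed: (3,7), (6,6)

1

Branch on row 1: col 2 → 0; col 3 → 1; col 4 → 0.
Sum: 0 + 1 + 0 = 1.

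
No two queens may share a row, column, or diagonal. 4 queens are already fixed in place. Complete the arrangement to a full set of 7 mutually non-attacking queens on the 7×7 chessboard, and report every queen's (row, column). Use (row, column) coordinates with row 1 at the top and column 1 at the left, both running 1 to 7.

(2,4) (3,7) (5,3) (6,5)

(1,6) (2,4) (3,7) (4,1) (5,3) (6,5) (7,2)

Row 1: attacked by (2,4)→{3,4,5}; (3,7)→{5,7}; (5,3)→{3,7}; (6,5)→{5}. Safe: 1, 2, 6. Place at column 6.
Row 4: attacked by (1,6)→{3,6}; (2,4)→{2,4,6}; (3,7)→{6,7}; (5,3)→{2,3,4}; (6,5)→{3,5,7}. Safe: 1. Place at column 1.
Row 7: attacked by (1,6)→{6}; (2,4)→{4}; (3,7)→{3,7}; (4,1)→{1,4}; (5,3)→{1,3,5}; (6,5)→{4,5,6}. Safe: 2. Place at column 2.
Columns [6, 4, 7, 1, 3, 5, 2], r−c [-5, -2, -4, 3, 2, 1, 5], r+c [7, 6, 10, 5, 8, 11, 9] are all distinct, so no two queens attack.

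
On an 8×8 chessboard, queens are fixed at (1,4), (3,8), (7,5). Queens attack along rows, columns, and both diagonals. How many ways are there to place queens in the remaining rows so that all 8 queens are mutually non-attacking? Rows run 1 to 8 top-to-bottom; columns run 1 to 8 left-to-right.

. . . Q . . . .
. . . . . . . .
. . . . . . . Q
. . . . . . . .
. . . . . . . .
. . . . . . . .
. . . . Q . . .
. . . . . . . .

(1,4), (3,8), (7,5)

Branch on row 2: col 1 → 0; col 2 → 1; col 6 → 1.
Sum: 0 + 1 + 1 = 2.

2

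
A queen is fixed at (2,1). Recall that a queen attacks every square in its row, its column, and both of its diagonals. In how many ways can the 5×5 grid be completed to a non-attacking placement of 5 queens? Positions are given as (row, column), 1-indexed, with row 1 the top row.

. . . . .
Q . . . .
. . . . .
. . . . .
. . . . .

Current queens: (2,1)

2

Branch on row 1: col 3 → 1; col 4 → 1; col 5 → 0.
Sum: 1 + 1 + 0 = 2.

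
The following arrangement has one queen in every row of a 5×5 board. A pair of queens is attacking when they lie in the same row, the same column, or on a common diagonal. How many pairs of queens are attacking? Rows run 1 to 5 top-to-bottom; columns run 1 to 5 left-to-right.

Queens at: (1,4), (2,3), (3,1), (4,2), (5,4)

Same column: (1,4)–(5,4) (column 4).
Same diagonal: (1,4)–(2,3) (|1−2| = |4−3| = 1); (3,1)–(4,2) (|3−4| = |1−2| = 1).
Total attacking pairs: 3.

3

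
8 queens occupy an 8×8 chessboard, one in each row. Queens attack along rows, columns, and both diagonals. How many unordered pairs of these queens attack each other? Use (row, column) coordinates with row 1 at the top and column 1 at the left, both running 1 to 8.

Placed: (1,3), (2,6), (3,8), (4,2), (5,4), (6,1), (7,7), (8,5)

All columns are distinct and no two queens satisfy |Δrow| = |Δcol|, so no pair attacks.

0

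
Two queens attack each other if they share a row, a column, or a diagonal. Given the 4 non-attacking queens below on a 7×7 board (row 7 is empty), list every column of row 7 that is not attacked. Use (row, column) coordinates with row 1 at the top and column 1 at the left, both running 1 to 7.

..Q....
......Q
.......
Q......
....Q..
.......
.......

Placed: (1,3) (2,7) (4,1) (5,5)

(1,3) attacks row 7 at column 3.
(2,7) attacks row 7 at column 7 and diagonals 2.
(4,1) attacks row 7 at column 1 and diagonals 4.
(5,5) attacks row 7 at column 5 and diagonals 3, 7.
Attacked columns: {1, 2, 3, 4, 5, 7}. Safe: {6}.

columns 6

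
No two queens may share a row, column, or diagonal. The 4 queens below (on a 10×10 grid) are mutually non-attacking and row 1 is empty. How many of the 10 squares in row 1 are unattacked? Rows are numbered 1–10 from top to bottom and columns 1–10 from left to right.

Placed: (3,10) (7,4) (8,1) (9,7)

5

(3,10) attacks row 1 at column 10 and diagonals 8.
(7,4) attacks row 1 at column 4 and diagonals 10.
(8,1) attacks row 1 at column 1 and diagonals 8.
(9,7) attacks row 1 at column 7.
Attacked columns: {1, 4, 7, 8, 10}. Safe: {2, 3, 5, 6, 9}.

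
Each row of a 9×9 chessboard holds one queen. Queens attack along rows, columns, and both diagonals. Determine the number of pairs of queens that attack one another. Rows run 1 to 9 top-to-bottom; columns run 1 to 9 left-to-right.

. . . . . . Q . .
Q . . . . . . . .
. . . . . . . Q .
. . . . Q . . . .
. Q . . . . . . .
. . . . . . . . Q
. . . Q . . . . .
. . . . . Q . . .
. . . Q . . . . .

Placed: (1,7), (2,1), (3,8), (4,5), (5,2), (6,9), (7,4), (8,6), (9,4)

3

Same column: (7,4)–(9,4) (column 4).
Same diagonal: (3,8)–(7,4) (|3−7| = |8−4| = 4); (5,2)–(7,4) (|5−7| = |2−4| = 2).
Total attacking pairs: 3.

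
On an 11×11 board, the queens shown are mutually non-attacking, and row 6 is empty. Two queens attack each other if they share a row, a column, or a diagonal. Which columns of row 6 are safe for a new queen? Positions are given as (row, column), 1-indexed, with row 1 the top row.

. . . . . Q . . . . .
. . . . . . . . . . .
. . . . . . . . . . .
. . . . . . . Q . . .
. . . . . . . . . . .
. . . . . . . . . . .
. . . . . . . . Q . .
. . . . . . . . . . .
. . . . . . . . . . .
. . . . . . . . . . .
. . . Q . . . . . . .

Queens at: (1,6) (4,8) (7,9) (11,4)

columns 2, 3, 5, 7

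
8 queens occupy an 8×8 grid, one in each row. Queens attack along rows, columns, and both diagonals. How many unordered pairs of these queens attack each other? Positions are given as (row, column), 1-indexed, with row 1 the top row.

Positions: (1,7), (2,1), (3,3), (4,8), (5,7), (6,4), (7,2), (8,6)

Same column: (1,7)–(5,7) (column 7).
Same diagonal: (4,8)–(5,7) (|4−5| = |8−7| = 1); (6,4)–(8,6) (|6−8| = |4−6| = 2).
Total attacking pairs: 3.

3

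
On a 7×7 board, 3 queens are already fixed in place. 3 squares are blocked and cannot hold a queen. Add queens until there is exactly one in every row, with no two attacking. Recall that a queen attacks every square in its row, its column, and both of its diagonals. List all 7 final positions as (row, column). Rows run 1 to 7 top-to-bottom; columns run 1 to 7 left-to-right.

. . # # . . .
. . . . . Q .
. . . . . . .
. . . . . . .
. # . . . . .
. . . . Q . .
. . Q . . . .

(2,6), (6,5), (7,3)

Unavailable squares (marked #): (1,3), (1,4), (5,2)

Row 1: attacked by (2,6)→{5,6,7}; (6,5)→{5}; (7,3)→{3}. Blocked: 3,4. Safe: 1, 2. Place at column 1.
Row 3: attacked by (1,1)→{1,3}; (2,6)→{5,6,7}; (6,5)→{2,5}; (7,3)→{3,7}. Safe: 4. Place at column 4.
Row 4: attacked by (1,1)→{1,4}; (2,6)→{4,6}; (3,4)→{3,4,5}; (6,5)→{3,5,7}; (7,3)→{3,6}. Safe: 2. Place at column 2.
Row 5: attacked by (1,1)→{1,5}; (2,6)→{3,6}; (3,4)→{2,4,6}; (4,2)→{1,2,3}; (6,5)→{4,5,6}; (7,3)→{1,3,5}. Blocked: 2. Safe: 7. Place at column 7.
Columns [1, 6, 4, 2, 7, 5, 3], r−c [0, -4, -1, 2, -2, 1, 4], r+c [2, 8, 7, 6, 12, 11, 10] are all distinct, so no two queens attack.

(1,1) (2,6) (3,4) (4,2) (5,7) (6,5) (7,3)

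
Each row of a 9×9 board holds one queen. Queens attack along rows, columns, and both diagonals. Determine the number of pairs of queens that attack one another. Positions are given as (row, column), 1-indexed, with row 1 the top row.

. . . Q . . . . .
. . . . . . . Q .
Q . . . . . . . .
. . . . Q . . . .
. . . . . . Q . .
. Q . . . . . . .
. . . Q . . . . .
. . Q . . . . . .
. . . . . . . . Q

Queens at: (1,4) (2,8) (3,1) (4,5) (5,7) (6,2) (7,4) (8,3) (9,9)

2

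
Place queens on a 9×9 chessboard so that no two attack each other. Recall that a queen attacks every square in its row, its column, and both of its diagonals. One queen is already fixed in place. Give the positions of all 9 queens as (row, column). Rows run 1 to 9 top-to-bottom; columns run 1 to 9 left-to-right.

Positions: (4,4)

(1,6) (2,3) (3,7) (4,4) (5,1) (6,9) (7,2) (8,5) (9,8)

Row 1: attacked by (4,4)→{1,4,7}. Safe: 2, 3, 5, 6, 8, 9. Place at column 6.
Row 2: attacked by (1,6)→{5,6,7}; (4,4)→{2,4,6}. Safe: 1, 3, 8, 9. Place at column 3.
Row 3: attacked by (1,6)→{4,6,8}; (2,3)→{2,3,4}; (4,4)→{3,4,5}. Safe: 1, 7, 9. Place at column 7.
Row 5: attacked by (1,6)→{2,6}; (2,3)→{3,6}; (3,7)→{5,7,9}; (4,4)→{3,4,5}. Safe: 1, 8. Place at column 1.
Row 6: attacked by (1,6)→{1,6}; (2,3)→{3,7}; (3,7)→{4,7}; (4,4)→{2,4,6}; (5,1)→{1,2}. Safe: 5, 8, 9. Place at column 9.
Row 7: attacked by (1,6)→{6}; (2,3)→{3,8}; (3,7)→{3,7}; (4,4)→{1,4,7}; (5,1)→{1,3}; (6,9)→{8,9}. Safe: 2, 5. Place at column 2.
Row 8: attacked by (1,6)→{6}; (2,3)→{3,9}; (3,7)→{2,7}; (4,4)→{4,8}; (5,1)→{1,4}; (6,9)→{7,9}; (7,2)→{1,2,3}. Safe: 5. Place at column 5.
Row 9: attacked by (1,6)→{6}; (2,3)→{3}; (3,7)→{1,7}; (4,4)→{4,9}; (5,1)→{1,5}; (6,9)→{6,9}; (7,2)→{2,4}; (8,5)→{4,5,6}. Safe: 8. Place at column 8.
Columns [6, 3, 7, 4, 1, 9, 2, 5, 8], r−c [-5, -1, -4, 0, 4, -3, 5, 3, 1], r+c [7, 5, 10, 8, 6, 15, 9, 13, 17] are all distinct, so no two queens attack.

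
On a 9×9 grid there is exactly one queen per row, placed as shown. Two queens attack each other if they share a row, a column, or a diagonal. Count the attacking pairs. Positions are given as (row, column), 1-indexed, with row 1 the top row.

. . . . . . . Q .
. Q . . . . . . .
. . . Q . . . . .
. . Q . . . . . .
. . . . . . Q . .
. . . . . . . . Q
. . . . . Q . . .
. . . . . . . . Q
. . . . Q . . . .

4

Same column: (6,9)–(8,9) (column 9).
Same diagonal: (3,4)–(4,3) (|3−4| = |4−3| = 1); (3,4)–(8,9) (|3−8| = |4−9| = 5); (4,3)–(7,6) (|4−7| = |3−6| = 3).
Total attacking pairs: 4.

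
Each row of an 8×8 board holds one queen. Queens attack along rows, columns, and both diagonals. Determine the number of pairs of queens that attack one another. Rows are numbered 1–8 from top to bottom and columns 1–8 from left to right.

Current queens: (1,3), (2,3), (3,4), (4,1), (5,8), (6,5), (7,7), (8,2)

3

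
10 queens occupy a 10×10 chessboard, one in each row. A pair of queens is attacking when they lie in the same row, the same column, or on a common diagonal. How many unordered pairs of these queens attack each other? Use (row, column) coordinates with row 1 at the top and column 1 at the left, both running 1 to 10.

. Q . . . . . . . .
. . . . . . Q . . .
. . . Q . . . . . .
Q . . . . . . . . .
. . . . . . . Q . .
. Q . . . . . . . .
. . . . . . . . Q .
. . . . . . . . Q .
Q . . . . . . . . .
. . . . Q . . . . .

Same column: (1,2)–(6,2) (column 2); (4,1)–(9,1) (column 1); (7,9)–(8,9) (column 9).
Same diagonal: (1,2)–(3,4) (|1−3| = |2−4| = 2); (1,2)–(8,9) (|1−8| = |2−9| = 7); (3,4)–(8,9) (|3−8| = |4−9| = 5).
Total attacking pairs: 6.

6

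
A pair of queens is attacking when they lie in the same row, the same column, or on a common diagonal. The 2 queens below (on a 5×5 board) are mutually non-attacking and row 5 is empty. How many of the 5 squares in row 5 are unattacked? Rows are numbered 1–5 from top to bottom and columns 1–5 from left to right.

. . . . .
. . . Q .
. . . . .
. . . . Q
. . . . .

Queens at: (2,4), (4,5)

(2,4) attacks row 5 at column 4 and diagonals 1.
(4,5) attacks row 5 at column 5 and diagonals 4.
Attacked columns: {1, 4, 5}. Safe: {2, 3}.

2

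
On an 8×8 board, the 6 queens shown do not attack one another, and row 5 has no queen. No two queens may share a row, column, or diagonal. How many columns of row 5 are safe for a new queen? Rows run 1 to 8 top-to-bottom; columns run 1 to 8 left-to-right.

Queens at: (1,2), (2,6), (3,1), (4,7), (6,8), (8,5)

1

(1,2) attacks row 5 at column 2 and diagonals 6.
(2,6) attacks row 5 at column 6 and diagonals 3.
(3,1) attacks row 5 at column 1 and diagonals 3.
(4,7) attacks row 5 at column 7 and diagonals 6, 8.
(6,8) attacks row 5 at column 8 and diagonals 7.
(8,5) attacks row 5 at column 5 and diagonals 2, 8.
Attacked columns: {1, 2, 3, 5, 6, 7, 8}. Safe: {4}.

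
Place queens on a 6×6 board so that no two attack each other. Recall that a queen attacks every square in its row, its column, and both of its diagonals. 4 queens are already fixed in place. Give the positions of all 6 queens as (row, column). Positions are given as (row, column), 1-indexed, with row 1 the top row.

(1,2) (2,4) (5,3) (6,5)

(1,2) (2,4) (3,6) (4,1) (5,3) (6,5)

Row 3: attacked by (1,2)→{2,4}; (2,4)→{3,4,5}; (5,3)→{1,3,5}; (6,5)→{2,5}. Safe: 6. Place at column 6.
Row 4: attacked by (1,2)→{2,5}; (2,4)→{2,4,6}; (3,6)→{5,6}; (5,3)→{2,3,4}; (6,5)→{3,5}. Safe: 1. Place at column 1.
Columns [2, 4, 6, 1, 3, 5], r−c [-1, -2, -3, 3, 2, 1], r+c [3, 6, 9, 5, 8, 11] are all distinct, so no two queens attack.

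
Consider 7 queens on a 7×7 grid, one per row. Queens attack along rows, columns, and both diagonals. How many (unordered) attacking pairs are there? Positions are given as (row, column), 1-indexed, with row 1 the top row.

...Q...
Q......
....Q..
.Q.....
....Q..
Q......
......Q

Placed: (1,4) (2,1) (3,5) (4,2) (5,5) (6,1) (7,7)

3

Same column: (2,1)–(6,1) (column 1); (3,5)–(5,5) (column 5).
Same diagonal: (5,5)–(7,7) (|5−7| = |5−7| = 2).
Total attacking pairs: 3.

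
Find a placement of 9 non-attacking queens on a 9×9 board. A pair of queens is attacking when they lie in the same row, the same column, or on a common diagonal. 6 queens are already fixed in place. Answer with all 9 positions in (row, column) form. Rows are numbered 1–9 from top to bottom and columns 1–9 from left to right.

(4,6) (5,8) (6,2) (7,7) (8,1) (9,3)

(1,5) (2,9) (3,4) (4,6) (5,8) (6,2) (7,7) (8,1) (9,3)

Row 1: attacked by (4,6)→{3,6,9}; (5,8)→{4,8}; (6,2)→{2,7}; (7,7)→{1,7}; (8,1)→{1,8}; (9,3)→{3}. Safe: 5. Place at column 5.
Row 2: attacked by (1,5)→{4,5,6}; (4,6)→{4,6,8}; (5,8)→{5,8}; (6,2)→{2,6}; (7,7)→{2,7}; (8,1)→{1,7}; (9,3)→{3}. Safe: 9. Place at column 9.
Row 3: attacked by (1,5)→{3,5,7}; (2,9)→{8,9}; (4,6)→{5,6,7}; (5,8)→{6,8}; (6,2)→{2,5}; (7,7)→{3,7}; (8,1)→{1,6}; (9,3)→{3,9}. Safe: 4. Place at column 4.
Columns [5, 9, 4, 6, 8, 2, 7, 1, 3], r−c [-4, -7, -1, -2, -3, 4, 0, 7, 6], r+c [6, 11, 7, 10, 13, 8, 14, 9, 12] are all distinct, so no two queens attack.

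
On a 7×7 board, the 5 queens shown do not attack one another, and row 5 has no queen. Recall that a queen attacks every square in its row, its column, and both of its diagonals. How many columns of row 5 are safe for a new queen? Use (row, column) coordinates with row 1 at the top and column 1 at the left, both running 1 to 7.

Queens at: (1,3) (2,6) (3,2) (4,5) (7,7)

(1,3) attacks row 5 at column 3 and diagonals 7.
(2,6) attacks row 5 at column 6 and diagonals 3.
(3,2) attacks row 5 at column 2 and diagonals 4.
(4,5) attacks row 5 at column 5 and diagonals 4, 6.
(7,7) attacks row 5 at column 7 and diagonals 5.
Attacked columns: {2, 3, 4, 5, 6, 7}. Safe: {1}.

1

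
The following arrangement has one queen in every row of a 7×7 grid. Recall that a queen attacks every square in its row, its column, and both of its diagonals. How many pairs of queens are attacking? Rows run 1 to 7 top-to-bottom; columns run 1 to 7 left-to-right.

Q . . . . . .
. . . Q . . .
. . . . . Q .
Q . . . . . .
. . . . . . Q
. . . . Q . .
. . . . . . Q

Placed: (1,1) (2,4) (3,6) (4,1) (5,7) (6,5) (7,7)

Same column: (1,1)–(4,1) (column 1); (5,7)–(7,7) (column 7).
Same diagonal: (1,1)–(7,7) (|1−7| = |1−7| = 6); (2,4)–(5,7) (|2−5| = |4−7| = 3).
Total attacking pairs: 4.

4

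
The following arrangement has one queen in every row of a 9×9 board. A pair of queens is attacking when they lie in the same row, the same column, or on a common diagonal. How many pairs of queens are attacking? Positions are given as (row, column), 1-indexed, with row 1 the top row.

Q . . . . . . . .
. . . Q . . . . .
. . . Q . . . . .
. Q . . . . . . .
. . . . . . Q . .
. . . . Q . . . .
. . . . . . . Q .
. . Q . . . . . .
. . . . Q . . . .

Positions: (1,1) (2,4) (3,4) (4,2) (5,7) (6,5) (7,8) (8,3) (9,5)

6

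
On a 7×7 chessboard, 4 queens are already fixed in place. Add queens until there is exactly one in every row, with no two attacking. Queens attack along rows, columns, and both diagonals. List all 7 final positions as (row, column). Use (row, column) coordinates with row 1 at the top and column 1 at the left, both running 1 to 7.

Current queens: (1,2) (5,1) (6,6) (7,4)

(1,2) (2,7) (3,5) (4,3) (5,1) (6,6) (7,4)

Row 2: attacked by (1,2)→{1,2,3}; (5,1)→{1,4}; (6,6)→{2,6}; (7,4)→{4}. Safe: 5, 7. Place at column 7.
Row 3: attacked by (1,2)→{2,4}; (2,7)→{6,7}; (5,1)→{1,3}; (6,6)→{3,6}; (7,4)→{4}. Safe: 5. Place at column 5.
Row 4: attacked by (1,2)→{2,5}; (2,7)→{5,7}; (3,5)→{4,5,6}; (5,1)→{1,2}; (6,6)→{4,6}; (7,4)→{1,4,7}. Safe: 3. Place at column 3.
Columns [2, 7, 5, 3, 1, 6, 4], r−c [-1, -5, -2, 1, 4, 0, 3], r+c [3, 9, 8, 7, 6, 12, 11] are all distinct, so no two queens attack.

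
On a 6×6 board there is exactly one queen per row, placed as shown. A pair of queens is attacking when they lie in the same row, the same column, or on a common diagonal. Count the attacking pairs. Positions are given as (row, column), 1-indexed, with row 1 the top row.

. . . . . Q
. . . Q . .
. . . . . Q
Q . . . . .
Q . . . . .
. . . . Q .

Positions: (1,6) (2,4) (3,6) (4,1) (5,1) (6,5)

Same column: (1,6)–(3,6) (column 6); (4,1)–(5,1) (column 1).
Same diagonal: (2,4)–(5,1) (|2−5| = |4−1| = 3).
Total attacking pairs: 3.

3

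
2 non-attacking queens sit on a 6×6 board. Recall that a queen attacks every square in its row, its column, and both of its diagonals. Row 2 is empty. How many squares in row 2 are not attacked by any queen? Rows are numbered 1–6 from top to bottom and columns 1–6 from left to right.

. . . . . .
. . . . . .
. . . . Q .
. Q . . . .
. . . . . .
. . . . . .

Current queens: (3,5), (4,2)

2

(3,5) attacks row 2 at column 5 and diagonals 4, 6.
(4,2) attacks row 2 at column 2 and diagonals 4.
Attacked columns: {2, 4, 5, 6}. Safe: {1, 3}.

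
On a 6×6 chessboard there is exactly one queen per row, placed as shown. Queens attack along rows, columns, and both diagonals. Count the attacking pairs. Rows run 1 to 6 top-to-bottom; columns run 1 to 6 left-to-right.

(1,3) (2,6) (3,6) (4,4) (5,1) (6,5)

2

Same column: (2,6)–(3,6) (column 6).
Same diagonal: (2,6)–(4,4) (|2−4| = |6−4| = 2).
Total attacking pairs: 2.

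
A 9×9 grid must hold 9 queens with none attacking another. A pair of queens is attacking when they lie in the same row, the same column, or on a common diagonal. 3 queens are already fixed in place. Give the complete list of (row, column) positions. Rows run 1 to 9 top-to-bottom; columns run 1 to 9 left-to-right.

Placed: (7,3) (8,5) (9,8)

(1,1) (2,6) (3,4) (4,2) (5,7) (6,9) (7,3) (8,5) (9,8)

Row 1: attacked by (7,3)→{3,9}; (8,5)→{5}; (9,8)→{8}. Safe: 1, 2, 4, 6, 7. Place at column 1.
Row 2: attacked by (1,1)→{1,2}; (7,3)→{3,8}; (8,5)→{5}; (9,8)→{1,8}. Safe: 4, 6, 7, 9. Place at column 6.
Row 3: attacked by (1,1)→{1,3}; (2,6)→{5,6,7}; (7,3)→{3,7}; (8,5)→{5}; (9,8)→{2,8}. Safe: 4, 9. Place at column 4.
Row 4: attacked by (1,1)→{1,4}; (2,6)→{4,6,8}; (3,4)→{3,4,5}; (7,3)→{3,6}; (8,5)→{1,5,9}; (9,8)→{3,8}. Safe: 2, 7. Place at column 2.
Row 5: attacked by (1,1)→{1,5}; (2,6)→{3,6,9}; (3,4)→{2,4,6}; (4,2)→{1,2,3}; (7,3)→{1,3,5}; (8,5)→{2,5,8}; (9,8)→{4,8}. Safe: 7. Place at column 7.
Row 6: attacked by (1,1)→{1,6}; (2,6)→{2,6}; (3,4)→{1,4,7}; (4,2)→{2,4}; (5,7)→{6,7,8}; (7,3)→{2,3,4}; (8,5)→{3,5,7}; (9,8)→{5,8}. Safe: 9. Place at column 9.
Columns [1, 6, 4, 2, 7, 9, 3, 5, 8], r−c [0, -4, -1, 2, -2, -3, 4, 3, 1], r+c [2, 8, 7, 6, 12, 15, 10, 13, 17] are all distinct, so no two queens attack.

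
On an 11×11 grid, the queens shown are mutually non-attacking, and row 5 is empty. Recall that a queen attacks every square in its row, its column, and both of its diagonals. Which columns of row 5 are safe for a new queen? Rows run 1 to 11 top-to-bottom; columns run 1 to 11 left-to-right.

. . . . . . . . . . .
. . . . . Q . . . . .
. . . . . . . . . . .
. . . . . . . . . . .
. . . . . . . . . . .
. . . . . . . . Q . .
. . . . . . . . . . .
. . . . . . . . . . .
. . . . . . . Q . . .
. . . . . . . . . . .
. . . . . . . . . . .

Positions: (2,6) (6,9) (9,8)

(2,6) attacks row 5 at column 6 and diagonals 3, 9.
(6,9) attacks row 5 at column 9 and diagonals 8, 10.
(9,8) attacks row 5 at column 8 and diagonals 4.
Attacked columns: {3, 4, 6, 8, 9, 10}. Safe: {1, 2, 5, 7, 11}.

columns 1, 2, 5, 7, 11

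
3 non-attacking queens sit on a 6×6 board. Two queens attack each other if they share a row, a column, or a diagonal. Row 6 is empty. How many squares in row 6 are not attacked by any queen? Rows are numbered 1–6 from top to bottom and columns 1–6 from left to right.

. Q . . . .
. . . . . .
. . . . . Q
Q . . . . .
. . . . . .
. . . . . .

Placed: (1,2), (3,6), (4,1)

2

(1,2) attacks row 6 at column 2.
(3,6) attacks row 6 at column 6 and diagonals 3.
(4,1) attacks row 6 at column 1 and diagonals 3.
Attacked columns: {1, 2, 3, 6}. Safe: {4, 5}.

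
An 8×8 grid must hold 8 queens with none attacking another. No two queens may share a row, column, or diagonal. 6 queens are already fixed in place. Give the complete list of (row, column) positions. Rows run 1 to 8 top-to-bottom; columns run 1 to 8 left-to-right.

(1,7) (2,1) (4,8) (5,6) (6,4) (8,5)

(1,7) (2,1) (3,3) (4,8) (5,6) (6,4) (7,2) (8,5)

Row 3: attacked by (1,7)→{5,7}; (2,1)→{1,2}; (4,8)→{7,8}; (5,6)→{4,6,8}; (6,4)→{1,4,7}; (8,5)→{5}. Safe: 3. Place at column 3.
Row 7: attacked by (1,7)→{1,7}; (2,1)→{1,6}; (3,3)→{3,7}; (4,8)→{5,8}; (5,6)→{4,6,8}; (6,4)→{3,4,5}; (8,5)→{4,5,6}. Safe: 2. Place at column 2.
Columns [7, 1, 3, 8, 6, 4, 2, 5], r−c [-6, 1, 0, -4, -1, 2, 5, 3], r+c [8, 3, 6, 12, 11, 10, 9, 13] are all distinct, so no two queens attack.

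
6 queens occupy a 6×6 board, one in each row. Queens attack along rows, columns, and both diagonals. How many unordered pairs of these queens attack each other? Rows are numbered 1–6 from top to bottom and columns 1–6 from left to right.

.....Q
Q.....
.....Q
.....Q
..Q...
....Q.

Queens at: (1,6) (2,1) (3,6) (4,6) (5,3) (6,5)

Same column: (1,6)–(3,6) (column 6); (1,6)–(4,6) (column 6); (3,6)–(4,6) (column 6).
Same diagonal: (2,1)–(6,5) (|2−6| = |1−5| = 4).
Total attacking pairs: 4.

4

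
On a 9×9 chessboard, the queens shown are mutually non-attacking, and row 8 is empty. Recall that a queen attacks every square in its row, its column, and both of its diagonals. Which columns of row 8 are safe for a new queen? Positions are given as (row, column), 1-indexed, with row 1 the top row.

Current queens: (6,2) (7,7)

columns 1, 3, 5, 9

(6,2) attacks row 8 at column 2 and diagonals 4.
(7,7) attacks row 8 at column 7 and diagonals 6, 8.
Attacked columns: {2, 4, 6, 7, 8}. Safe: {1, 3, 5, 9}.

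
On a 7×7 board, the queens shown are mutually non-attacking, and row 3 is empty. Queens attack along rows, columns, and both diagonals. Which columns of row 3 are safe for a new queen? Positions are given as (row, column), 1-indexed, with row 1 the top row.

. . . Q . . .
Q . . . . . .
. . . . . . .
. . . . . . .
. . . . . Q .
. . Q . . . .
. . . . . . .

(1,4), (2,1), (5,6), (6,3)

columns 5, 7

(1,4) attacks row 3 at column 4 and diagonals 2, 6.
(2,1) attacks row 3 at column 1 and diagonals 2.
(5,6) attacks row 3 at column 6 and diagonals 4.
(6,3) attacks row 3 at column 3 and diagonals 6.
Attacked columns: {1, 2, 3, 4, 6}. Safe: {5, 7}.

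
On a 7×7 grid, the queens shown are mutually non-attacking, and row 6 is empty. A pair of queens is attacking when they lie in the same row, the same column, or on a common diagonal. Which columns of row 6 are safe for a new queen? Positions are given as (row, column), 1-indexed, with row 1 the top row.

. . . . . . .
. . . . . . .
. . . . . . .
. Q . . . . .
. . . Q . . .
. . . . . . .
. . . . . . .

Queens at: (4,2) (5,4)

(4,2) attacks row 6 at column 2 and diagonals 4.
(5,4) attacks row 6 at column 4 and diagonals 3, 5.
Attacked columns: {2, 3, 4, 5}. Safe: {1, 6, 7}.

columns 1, 6, 7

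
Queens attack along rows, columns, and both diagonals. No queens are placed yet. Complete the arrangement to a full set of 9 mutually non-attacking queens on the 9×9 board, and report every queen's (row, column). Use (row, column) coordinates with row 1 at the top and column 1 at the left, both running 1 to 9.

(1,8) (2,5) (3,2) (4,4) (5,1) (6,7) (7,9) (8,6) (9,3)

Row 1: Safe: 1, 2, 3, 4, 5, 6, 7, 8, 9. Place at column 8.
Row 2: attacked by (1,8)→{7,8,9}. Safe: 1, 2, 3, 4, 5, 6. Place at column 5.
Row 3: attacked by (1,8)→{6,8}; (2,5)→{4,5,6}. Safe: 1, 2, 3, 7, 9. Place at column 2.
Row 4: attacked by (1,8)→{5,8}; (2,5)→{3,5,7}; (3,2)→{1,2,3}. Safe: 4, 6, 9. Place at column 4.
Row 5: attacked by (1,8)→{4,8}; (2,5)→{2,5,8}; (3,2)→{2,4}; (4,4)→{3,4,5}. Safe: 1, 6, 7, 9. Place at column 1.
Row 6: attacked by (1,8)→{3,8}; (2,5)→{1,5,9}; (3,2)→{2,5}; (4,4)→{2,4,6}; (5,1)→{1,2}. Safe: 7. Place at column 7.
Row 7: attacked by (1,8)→{2,8}; (2,5)→{5}; (3,2)→{2,6}; (4,4)→{1,4,7}; (5,1)→{1,3}; (6,7)→{6,7,8}. Safe: 9. Place at column 9.
Row 8: attacked by (1,8)→{1,8}; (2,5)→{5}; (3,2)→{2,7}; (4,4)→{4,8}; (5,1)→{1,4}; (6,7)→{5,7,9}; (7,9)→{8,9}. Safe: 3, 6. Place at column 6.
Row 9: attacked by (1,8)→{8}; (2,5)→{5}; (3,2)→{2,8}; (4,4)→{4,9}; (5,1)→{1,5}; (6,7)→{4,7}; (7,9)→{7,9}; (8,6)→{5,6,7}. Safe: 3. Place at column 3.
Columns [8, 5, 2, 4, 1, 7, 9, 6, 3], r−c [-7, -3, 1, 0, 4, -1, -2, 2, 6], r+c [9, 7, 5, 8, 6, 13, 16, 14, 12] are all distinct, so no two queens attack.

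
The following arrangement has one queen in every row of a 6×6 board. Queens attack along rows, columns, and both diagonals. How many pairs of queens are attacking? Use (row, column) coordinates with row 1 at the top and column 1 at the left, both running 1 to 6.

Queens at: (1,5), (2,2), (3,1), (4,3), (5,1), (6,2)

5

Same column: (2,2)–(6,2) (column 2); (3,1)–(5,1) (column 1).
Same diagonal: (1,5)–(5,1) (|1−5| = |5−1| = 4); (2,2)–(3,1) (|2−3| = |2−1| = 1); (5,1)–(6,2) (|5−6| = |1−2| = 1).
Total attacking pairs: 5.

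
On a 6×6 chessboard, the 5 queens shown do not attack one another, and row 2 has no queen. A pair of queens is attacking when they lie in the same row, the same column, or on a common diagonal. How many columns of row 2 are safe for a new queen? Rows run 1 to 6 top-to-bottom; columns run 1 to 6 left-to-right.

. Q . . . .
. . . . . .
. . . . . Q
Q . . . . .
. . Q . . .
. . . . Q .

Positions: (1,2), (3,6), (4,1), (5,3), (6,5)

1

(1,2) attacks row 2 at column 2 and diagonals 1, 3.
(3,6) attacks row 2 at column 6 and diagonals 5.
(4,1) attacks row 2 at column 1 and diagonals 3.
(5,3) attacks row 2 at column 3 and diagonals 6.
(6,5) attacks row 2 at column 5 and diagonals 1.
Attacked columns: {1, 2, 3, 5, 6}. Safe: {4}.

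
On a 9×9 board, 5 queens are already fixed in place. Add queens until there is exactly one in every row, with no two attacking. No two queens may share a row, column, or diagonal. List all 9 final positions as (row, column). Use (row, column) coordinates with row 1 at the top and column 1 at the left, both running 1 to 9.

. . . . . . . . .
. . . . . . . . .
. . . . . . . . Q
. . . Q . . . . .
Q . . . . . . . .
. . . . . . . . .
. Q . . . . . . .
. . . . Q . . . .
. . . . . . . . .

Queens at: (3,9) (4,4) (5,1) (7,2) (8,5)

(1,6) (2,3) (3,9) (4,4) (5,1) (6,8) (7,2) (8,5) (9,7)

Row 1: attacked by (3,9)→{7,9}; (4,4)→{1,4,7}; (5,1)→{1,5}; (7,2)→{2,8}; (8,5)→{5}. Safe: 3, 6. Place at column 6.
Row 2: attacked by (1,6)→{5,6,7}; (3,9)→{8,9}; (4,4)→{2,4,6}; (5,1)→{1,4}; (7,2)→{2,7}; (8,5)→{5}. Safe: 3. Place at column 3.
Row 6: attacked by (1,6)→{1,6}; (2,3)→{3,7}; (3,9)→{6,9}; (4,4)→{2,4,6}; (5,1)→{1,2}; (7,2)→{1,2,3}; (8,5)→{3,5,7}. Safe: 8. Place at column 8.
Row 9: attacked by (1,6)→{6}; (2,3)→{3}; (3,9)→{3,9}; (4,4)→{4,9}; (5,1)→{1,5}; (6,8)→{5,8}; (7,2)→{2,4}; (8,5)→{4,5,6}. Safe: 7. Place at column 7.
Columns [6, 3, 9, 4, 1, 8, 2, 5, 7], r−c [-5, -1, -6, 0, 4, -2, 5, 3, 2], r+c [7, 5, 12, 8, 6, 14, 9, 13, 16] are all distinct, so no two queens attack.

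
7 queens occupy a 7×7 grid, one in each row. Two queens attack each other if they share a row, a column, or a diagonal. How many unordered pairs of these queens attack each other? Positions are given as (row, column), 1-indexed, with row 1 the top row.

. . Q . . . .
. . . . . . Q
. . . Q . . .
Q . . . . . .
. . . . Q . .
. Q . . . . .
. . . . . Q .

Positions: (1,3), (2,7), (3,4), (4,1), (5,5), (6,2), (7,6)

All columns are distinct and no two queens satisfy |Δrow| = |Δcol|, so no pair attacks.

0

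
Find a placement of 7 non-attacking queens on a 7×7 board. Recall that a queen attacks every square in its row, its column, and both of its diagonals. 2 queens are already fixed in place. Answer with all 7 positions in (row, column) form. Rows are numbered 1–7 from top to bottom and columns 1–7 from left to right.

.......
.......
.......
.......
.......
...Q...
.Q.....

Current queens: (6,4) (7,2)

Row 1: attacked by (6,4)→{4}; (7,2)→{2}. Safe: 1, 3, 5, 6, 7. Place at column 7.
Row 2: attacked by (1,7)→{6,7}; (6,4)→{4}; (7,2)→{2,7}. Safe: 1, 3, 5. Place at column 5.
Row 3: attacked by (1,7)→{5,7}; (2,5)→{4,5,6}; (6,4)→{1,4,7}; (7,2)→{2,6}. Safe: 3. Place at column 3.
Row 4: attacked by (1,7)→{4,7}; (2,5)→{3,5,7}; (3,3)→{2,3,4}; (6,4)→{2,4,6}; (7,2)→{2,5}. Safe: 1. Place at column 1.
Row 5: attacked by (1,7)→{3,7}; (2,5)→{2,5}; (3,3)→{1,3,5}; (4,1)→{1,2}; (6,4)→{3,4,5}; (7,2)→{2,4}. Safe: 6. Place at column 6.
Columns [7, 5, 3, 1, 6, 4, 2], r−c [-6, -3, 0, 3, -1, 2, 5], r+c [8, 7, 6, 5, 11, 10, 9] are all distinct, so no two queens attack.

(1,7) (2,5) (3,3) (4,1) (5,6) (6,4) (7,2)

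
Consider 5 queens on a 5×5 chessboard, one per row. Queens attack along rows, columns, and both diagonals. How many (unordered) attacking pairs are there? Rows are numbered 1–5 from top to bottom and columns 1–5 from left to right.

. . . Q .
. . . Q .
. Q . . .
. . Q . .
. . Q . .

4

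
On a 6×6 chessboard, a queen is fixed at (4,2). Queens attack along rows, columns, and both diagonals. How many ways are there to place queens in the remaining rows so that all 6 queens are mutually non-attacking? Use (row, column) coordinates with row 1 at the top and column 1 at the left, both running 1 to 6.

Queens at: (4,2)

Branch on row 1: col 1 → 0; col 3 → 0; col 4 → 1; col 6 → 0.
Sum: 0 + 0 + 1 + 0 = 1.

1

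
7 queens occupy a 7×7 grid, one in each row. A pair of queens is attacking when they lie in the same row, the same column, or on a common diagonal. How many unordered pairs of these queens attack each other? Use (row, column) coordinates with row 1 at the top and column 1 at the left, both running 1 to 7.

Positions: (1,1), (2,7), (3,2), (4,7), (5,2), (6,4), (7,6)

Same column: (2,7)–(4,7) (column 7); (3,2)–(5,2) (column 2).
Same diagonal: (3,2)–(7,6) (|3−7| = |2−6| = 4).
Total attacking pairs: 3.

3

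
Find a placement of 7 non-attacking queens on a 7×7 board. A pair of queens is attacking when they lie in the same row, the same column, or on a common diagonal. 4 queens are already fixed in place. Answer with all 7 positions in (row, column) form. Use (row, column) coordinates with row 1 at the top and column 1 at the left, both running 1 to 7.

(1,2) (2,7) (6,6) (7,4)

Row 3: attacked by (1,2)→{2,4}; (2,7)→{6,7}; (6,6)→{3,6}; (7,4)→{4}. Safe: 1, 5. Place at column 5.
Row 4: attacked by (1,2)→{2,5}; (2,7)→{5,7}; (3,5)→{4,5,6}; (6,6)→{4,6}; (7,4)→{1,4,7}. Safe: 3. Place at column 3.
Row 5: attacked by (1,2)→{2,6}; (2,7)→{4,7}; (3,5)→{3,5,7}; (4,3)→{2,3,4}; (6,6)→{5,6,7}; (7,4)→{2,4,6}. Safe: 1. Place at column 1.
Columns [2, 7, 5, 3, 1, 6, 4], r−c [-1, -5, -2, 1, 4, 0, 3], r+c [3, 9, 8, 7, 6, 12, 11] are all distinct, so no two queens attack.

(1,2) (2,7) (3,5) (4,3) (5,1) (6,6) (7,4)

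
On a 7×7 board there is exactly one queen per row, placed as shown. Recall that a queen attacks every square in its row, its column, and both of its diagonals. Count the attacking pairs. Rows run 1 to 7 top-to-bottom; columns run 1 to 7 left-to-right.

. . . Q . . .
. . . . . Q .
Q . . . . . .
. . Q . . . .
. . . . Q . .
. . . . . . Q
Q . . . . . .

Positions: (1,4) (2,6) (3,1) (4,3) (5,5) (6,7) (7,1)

2

Same column: (3,1)–(7,1) (column 1).
Same diagonal: (2,6)–(7,1) (|2−7| = |6−1| = 5).
Total attacking pairs: 2.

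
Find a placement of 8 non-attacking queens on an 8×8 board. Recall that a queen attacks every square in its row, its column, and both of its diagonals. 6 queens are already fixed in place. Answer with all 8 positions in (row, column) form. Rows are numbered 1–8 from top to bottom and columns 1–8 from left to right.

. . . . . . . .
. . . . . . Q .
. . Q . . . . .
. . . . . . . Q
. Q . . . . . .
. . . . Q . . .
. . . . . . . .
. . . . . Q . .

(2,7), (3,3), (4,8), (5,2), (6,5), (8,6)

Row 1: attacked by (2,7)→{6,7,8}; (3,3)→{1,3,5}; (4,8)→{5,8}; (5,2)→{2,6}; (6,5)→{5}; (8,6)→{6}. Safe: 4. Place at column 4.
Row 7: attacked by (1,4)→{4}; (2,7)→{2,7}; (3,3)→{3,7}; (4,8)→{5,8}; (5,2)→{2,4}; (6,5)→{4,5,6}; (8,6)→{5,6,7}. Safe: 1. Place at column 1.
Columns [4, 7, 3, 8, 2, 5, 1, 6], r−c [-3, -5, 0, -4, 3, 1, 6, 2], r+c [5, 9, 6, 12, 7, 11, 8, 14] are all distinct, so no two queens attack.

(1,4) (2,7) (3,3) (4,8) (5,2) (6,5) (7,1) (8,6)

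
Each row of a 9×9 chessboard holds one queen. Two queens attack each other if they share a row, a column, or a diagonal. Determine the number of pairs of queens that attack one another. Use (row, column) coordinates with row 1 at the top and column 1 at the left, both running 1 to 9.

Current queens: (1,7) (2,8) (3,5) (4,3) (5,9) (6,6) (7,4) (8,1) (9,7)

3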